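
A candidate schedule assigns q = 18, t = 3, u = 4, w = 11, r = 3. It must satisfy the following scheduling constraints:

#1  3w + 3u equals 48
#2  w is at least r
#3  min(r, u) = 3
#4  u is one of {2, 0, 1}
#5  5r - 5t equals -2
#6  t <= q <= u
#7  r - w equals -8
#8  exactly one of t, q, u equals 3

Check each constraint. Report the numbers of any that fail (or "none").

Violated: 1, 4, 5, and 6.

#1 3w + 3u = 3(11) + 3(4) = 45, not 48 — does not hold.
#2 w = 11, r = 3; 11 ≥ 3 — holds.
#3 min(3, 4) = 3 — holds.
#4 u = 4 is not in {2, 0, 1} — does not hold.
#5 5r - 5t = 5(3) - 5(3) = 0, not -2 — does not hold.
#6 values 3, 18, 4; q = 18 is not <= u = 4 — does not hold.
#7 r - w = 3 - 11 = -8 — holds.
#8 t=3, q=18, u=4; 1 of them equals 3 — holds.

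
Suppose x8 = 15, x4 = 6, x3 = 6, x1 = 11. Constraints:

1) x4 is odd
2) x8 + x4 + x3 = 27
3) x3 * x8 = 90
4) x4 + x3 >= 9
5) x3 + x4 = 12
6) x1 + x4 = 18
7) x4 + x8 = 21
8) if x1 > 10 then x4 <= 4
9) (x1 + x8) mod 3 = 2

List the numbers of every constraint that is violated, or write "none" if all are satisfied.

1) x4 = 6 is even — fails.
2) x8 + x4 + x3 = 15 + 6 + 6 = 27 — holds.
3) x3 * x8 = 6 * 15 = 90 — holds.
4) x4 + x3 = 6 + 6 = 12; 12 ≥ 9 — holds.
5) x3 + x4 = 6 + 6 = 12 — holds.
6) x1 + x4 = 11 + 6 = 17, not 18 — fails.
7) x4 + x8 = 6 + 15 = 21 — holds.
8) x1 = 11 > 10, so we need x4 ≤ 4; but x4 = 6 > 4 — fails.
9) x1 + x8 = 26; 26 mod 3 = 2 — holds.

Constraints 1, 6, 8 do not hold.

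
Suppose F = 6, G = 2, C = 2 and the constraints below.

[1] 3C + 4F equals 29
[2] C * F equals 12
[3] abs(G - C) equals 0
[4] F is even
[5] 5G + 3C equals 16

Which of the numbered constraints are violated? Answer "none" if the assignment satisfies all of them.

Constraint 1 is violated.

[1] 3C + 4F = 3(2) + 4(6) = 30, not 29 — violated.
[2] C * F = 2 * 6 = 12 — OK.
[3] abs(2 - 2) = 0 — OK.
[4] F = 6 is even — OK.
[5] 5G + 3C = 5(2) + 3(2) = 16 — OK.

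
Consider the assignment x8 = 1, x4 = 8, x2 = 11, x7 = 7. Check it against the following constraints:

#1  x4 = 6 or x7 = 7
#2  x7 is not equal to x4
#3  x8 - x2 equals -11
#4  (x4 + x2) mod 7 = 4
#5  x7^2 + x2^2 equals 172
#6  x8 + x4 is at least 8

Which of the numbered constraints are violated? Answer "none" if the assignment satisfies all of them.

#1 x4 = 8 ≠ 6, but x7 = 7 = 7 (second disjunct)  holds
#2 x7 = 7, x4 = 8; distinct  holds
#3 x8 - x2 = 1 - 11 = -10, not -11  fails
#4 x4 + x2 = 19; 19 mod 7 = 5, not 4  fails
#5 x7^2 + x2^2 = 7^2 + 11^2 = 49 + 121 = 170, not 172  fails
#6 x8 + x4 = 1 + 8 = 9; 9 ≥ 8  holds

Constraints 3, 4, and 5 are violated.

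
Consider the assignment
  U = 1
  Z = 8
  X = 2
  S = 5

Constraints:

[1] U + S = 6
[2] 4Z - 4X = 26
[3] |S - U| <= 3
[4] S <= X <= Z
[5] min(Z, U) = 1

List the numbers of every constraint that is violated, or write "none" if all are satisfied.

[1] U + S = 1 + 5 = 6  OK
[2] 4Z - 4X = 4(8) - 4(2) = 24, not 26  FAIL
[3] |5 - 1| = 4; 4 > 3, exceeds bound 3  FAIL
[4] values 5, 2, 8; S = 5 is not <= X = 2  FAIL
[5] min(8, 1) = 1  OK

Constraints 2, 3, 4 are violated.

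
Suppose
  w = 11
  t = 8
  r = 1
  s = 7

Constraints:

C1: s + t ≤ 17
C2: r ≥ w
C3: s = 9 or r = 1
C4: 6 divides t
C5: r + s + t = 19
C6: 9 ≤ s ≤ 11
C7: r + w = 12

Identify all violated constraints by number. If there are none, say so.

Constraints 2, 4, 5, and 6 do not hold.

C1: s + t = 7 + 8 = 15; 15 ≤ 17 — holds.
C2: r = 1, w = 11; 1 < 11 (want ≥) — does not hold.
C3: s = 7 ≠ 9, but r = 1 = 1 (second disjunct) — holds.
C4: 8 = 6×1 + 2, so 6 does not divide 8 — does not hold.
C5: r + s + t = 1 + 7 + 8 = 16, not 19 — does not hold.
C6: s = 7 is outside [9, 11] — does not hold.
C7: r + w = 1 + 11 = 12 — holds.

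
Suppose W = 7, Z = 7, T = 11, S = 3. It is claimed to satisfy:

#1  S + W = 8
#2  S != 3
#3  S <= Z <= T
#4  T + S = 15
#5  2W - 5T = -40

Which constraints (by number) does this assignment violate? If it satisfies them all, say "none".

#1 S + W = 3 + 7 = 10, not 8 — violated.
#2 S = 3, but 3 is required to differ — violated.
#3 values 3 <= 7 <= 11 — satisfied.
#4 T + S = 11 + 3 = 14, not 15 — violated.
#5 2W - 5T = 2(7) - 5(11) = -41, not -40 — violated.

Violated: 1, 2, 4, 5.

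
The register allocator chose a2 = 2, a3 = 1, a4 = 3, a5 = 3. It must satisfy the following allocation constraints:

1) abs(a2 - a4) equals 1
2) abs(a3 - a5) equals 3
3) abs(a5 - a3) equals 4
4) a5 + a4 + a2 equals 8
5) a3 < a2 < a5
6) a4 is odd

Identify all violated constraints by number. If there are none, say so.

1) abs(2 - 3) = 1 — satisfied.
2) abs(1 - 3) = 2, not 3 — violated.
3) abs(3 - 1) = 2, not 4 — violated.
4) a5 + a4 + a2 = 3 + 3 + 2 = 8 — satisfied.
5) values 1 < 2 < 3 — satisfied.
6) a4 = 3 is odd — satisfied.

Constraints 2, 3 are violated.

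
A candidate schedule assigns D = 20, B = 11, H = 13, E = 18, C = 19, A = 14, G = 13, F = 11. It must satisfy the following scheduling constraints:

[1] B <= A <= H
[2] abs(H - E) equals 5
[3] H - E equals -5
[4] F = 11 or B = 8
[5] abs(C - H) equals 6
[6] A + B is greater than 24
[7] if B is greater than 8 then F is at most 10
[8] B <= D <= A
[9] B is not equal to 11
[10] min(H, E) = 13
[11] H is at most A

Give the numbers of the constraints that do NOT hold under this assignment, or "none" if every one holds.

[1] values 11, 14, 13; A = 14 is not <= H = 13  ✘
[2] abs(13 - 18) = 5  ✔
[3] H - E = 13 - 18 = -5  ✔
[4] F = 11 = 11 (first disjunct)  ✔
[5] abs(19 - 13) = 6  ✔
[6] A + B = 14 + 11 = 25; 25 > 24  ✔
[7] B = 11 > 8, so we need F ≤ 10; but F = 11 > 10  ✘
[8] values 11, 20, 14; D = 20 is not <= A = 14  ✘
[9] B = 11, but 11 is required to differ  ✘
[10] min(13, 18) = 13  ✔
[11] H = 13, A = 14; 13 ≤ 14  ✔

Constraints 1, 7, 8, and 9 do not hold.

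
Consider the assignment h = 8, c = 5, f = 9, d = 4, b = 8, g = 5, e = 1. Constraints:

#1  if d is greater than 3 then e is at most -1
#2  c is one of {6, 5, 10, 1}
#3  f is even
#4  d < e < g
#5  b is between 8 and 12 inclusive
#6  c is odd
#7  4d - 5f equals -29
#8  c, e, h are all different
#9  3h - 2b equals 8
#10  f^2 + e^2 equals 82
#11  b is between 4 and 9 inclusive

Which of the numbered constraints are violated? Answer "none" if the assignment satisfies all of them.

#1 d = 4 > 3, so we need e ≤ -1; but e = 1 > -1  false
#2 c = 5 is in {6, 5, 10, 1}  true
#3 f = 9 is odd  false
#4 values 4, 1, 5; d = 4 is not < e = 1  false
#5 b = 8 lies in [8, 12]  true
#6 c = 5 is odd  true
#7 4d - 5f = 4(4) - 5(9) = -29  true
#8 values 5, 1, 8 are pairwise distinct  true
#9 3h - 2b = 3(8) - 2(8) = 8  true
#10 f^2 + e^2 = 9^2 + 1^2 = 81 + 1 = 82  true
#11 b = 8 lies in [4, 9]  true

The assignment fails constraints 1, 3, 4.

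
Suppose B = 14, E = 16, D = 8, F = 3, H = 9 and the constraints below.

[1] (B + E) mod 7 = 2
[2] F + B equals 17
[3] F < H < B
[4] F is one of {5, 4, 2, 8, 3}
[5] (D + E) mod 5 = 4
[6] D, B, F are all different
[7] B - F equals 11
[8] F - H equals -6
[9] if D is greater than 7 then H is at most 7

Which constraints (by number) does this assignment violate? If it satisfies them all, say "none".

No — constraint 9 is not satisfied.

[1] B + E = 30; 30 mod 7 = 2 — OK.
[2] F + B = 3 + 14 = 17 — OK.
[3] values 3 < 9 < 14 — OK.
[4] F = 3 is in {5, 4, 2, 8, 3} — OK.
[5] D + E = 24; 24 mod 5 = 4 — OK.
[6] values 8, 14, 3 are pairwise distinct — OK.
[7] B - F = 14 - 3 = 11 — OK.
[8] F - H = 3 - 9 = -6 — OK.
[9] D = 8 > 7, so we need H ≤ 7; but H = 9 > 7 — violated.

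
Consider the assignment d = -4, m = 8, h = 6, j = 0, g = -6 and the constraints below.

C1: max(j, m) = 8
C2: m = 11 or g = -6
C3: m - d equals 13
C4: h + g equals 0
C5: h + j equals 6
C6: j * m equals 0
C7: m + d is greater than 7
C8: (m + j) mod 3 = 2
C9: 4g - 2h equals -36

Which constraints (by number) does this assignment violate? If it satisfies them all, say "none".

The assignment fails constraints 3 and 7.

C1: max(0, 8) = 8  OK
C2: m = 8 ≠ 11, but g = -6 = -6 (second disjunct)  OK
C3: m - d = 8 - (-4) = 12, not 13  FAIL
C4: h + g = 6 + (-6) = 0  OK
C5: h + j = 6 + 0 = 6  OK
C6: j * m = 0 * 8 = 0  OK
C7: m + d = 8 + (-4) = 4; 4 ≤ 7, bound 7 not met  FAIL
C8: m + j = 8; 8 mod 3 = 2  OK
C9: 4g - 2h = 4(-6) - 2(6) = -36  OK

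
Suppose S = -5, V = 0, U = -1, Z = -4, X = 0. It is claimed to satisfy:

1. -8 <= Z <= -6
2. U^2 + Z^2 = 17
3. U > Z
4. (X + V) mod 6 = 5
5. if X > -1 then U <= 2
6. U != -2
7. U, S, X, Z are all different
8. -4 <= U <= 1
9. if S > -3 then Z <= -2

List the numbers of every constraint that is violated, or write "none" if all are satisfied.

The assignment fails constraints 1 and 4.

1. Z = -4 is outside [-8, -6]  fails
2. U^2 + Z^2 = (-1)^2 + (-4)^2 = 1 + 16 = 17  holds
3. U = -1, Z = -4; -1 > -4  holds
4. X + V = 0; 0 mod 6 = 0, not 5  fails
5. X = 0 > -1, so we need U ≤ 2; U = -1 ≤ 2  holds
6. U = -1, and -1 ≠ -2  holds
7. values -1, -5, 0, -4 are pairwise distinct  holds
8. U = -1 lies in [-4, 1]  holds
9. S = -5, not > -3; antecedent false, conditional vacuously true  holds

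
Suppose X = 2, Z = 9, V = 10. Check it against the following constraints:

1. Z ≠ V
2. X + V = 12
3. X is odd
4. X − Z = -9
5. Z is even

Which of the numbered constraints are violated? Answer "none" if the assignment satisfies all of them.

Constraints 3, 4, 5 are violated.

1. Z = 9, V = 10; distinct — holds.
2. X + V = 2 + 10 = 12 — holds.
3. X = 2 is even — does not hold.
4. X − Z = 2 − 9 = -7, not -9 — does not hold.
5. Z = 9 is odd — does not hold.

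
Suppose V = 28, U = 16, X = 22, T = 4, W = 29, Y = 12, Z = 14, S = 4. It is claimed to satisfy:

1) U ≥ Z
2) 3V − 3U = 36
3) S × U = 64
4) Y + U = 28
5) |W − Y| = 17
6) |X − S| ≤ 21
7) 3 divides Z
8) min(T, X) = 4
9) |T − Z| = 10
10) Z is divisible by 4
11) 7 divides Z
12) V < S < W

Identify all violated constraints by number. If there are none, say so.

The assignment fails constraints 7, 10, 12.

1) U = 16, Z = 14; 16 ≥ 14 — satisfied.
2) 3V − 3U = 3(28) − 3(16) = 36 — satisfied.
3) S × U = 4 × 16 = 64 — satisfied.
4) Y + U = 12 + 16 = 28 — satisfied.
5) |29 − 12| = 17 — satisfied.
6) |22 − 4| = 18; 18 ≤ 21 — satisfied.
7) 14 = 3×4 + 2, so 3 does not divide 14 — violated.
8) min(4, 22) = 4 — satisfied.
9) |4 − 14| = 10 — satisfied.
10) 14 = 4×3 + 2, so 4 does not divide 14 — violated.
11) 14 / 7 = 2, so 7 divides 14 — satisfied.
12) values 28, 4, 29; V = 28 is not < S = 4 — violated.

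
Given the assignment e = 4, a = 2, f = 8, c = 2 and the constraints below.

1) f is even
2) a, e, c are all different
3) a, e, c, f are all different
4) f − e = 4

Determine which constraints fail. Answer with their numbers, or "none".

1) f = 8 is even — satisfied.
2) a = c = 2, not all different — violated.
3) a = c = 2, not all different — violated.
4) f − e = 8 − 4 = 4 — satisfied.

Constraints 2, 3 are violated.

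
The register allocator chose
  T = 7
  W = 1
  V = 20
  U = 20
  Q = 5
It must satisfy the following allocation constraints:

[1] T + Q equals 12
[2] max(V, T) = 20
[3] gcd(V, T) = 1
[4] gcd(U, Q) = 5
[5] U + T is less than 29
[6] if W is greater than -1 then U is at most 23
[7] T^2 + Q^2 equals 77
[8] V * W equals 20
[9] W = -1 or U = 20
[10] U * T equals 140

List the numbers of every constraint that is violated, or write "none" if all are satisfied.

[1] T + Q = 7 + 5 = 12 — satisfied.
[2] max(20, 7) = 20 — satisfied.
[3] gcd(20, 7) = 1 — satisfied.
[4] gcd(20, 5) = 5 — satisfied.
[5] U + T = 20 + 7 = 27; 27 < 29 — satisfied.
[6] W = 1 > -1, so we need U ≤ 23; U = 20 ≤ 23 — satisfied.
[7] T^2 + Q^2 = 7^2 + 5^2 = 49 + 25 = 74, not 77 — violated.
[8] V * W = 20 * 1 = 20 — satisfied.
[9] W = 1 ≠ -1, but U = 20 = 20 (second disjunct) — satisfied.
[10] U * T = 20 * 7 = 140 — satisfied.

Constraint 7 does not hold.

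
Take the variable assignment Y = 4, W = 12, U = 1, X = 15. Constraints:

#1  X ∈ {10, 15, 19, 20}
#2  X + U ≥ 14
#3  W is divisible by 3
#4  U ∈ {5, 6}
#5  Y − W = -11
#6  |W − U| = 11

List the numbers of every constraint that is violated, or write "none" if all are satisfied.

#1 X = 15 is in {10, 15, 19, 20}  holds
#2 X + U = 15 + 1 = 16; 16 ≥ 14  holds
#3 12 / 3 = 4, so 3 divides 12  holds
#4 U = 1 is not in {5, 6}  fails
#5 Y − W = 4 − 12 = -8, not -11  fails
#6 |12 − 1| = 11  holds

Violated: 4 and 5.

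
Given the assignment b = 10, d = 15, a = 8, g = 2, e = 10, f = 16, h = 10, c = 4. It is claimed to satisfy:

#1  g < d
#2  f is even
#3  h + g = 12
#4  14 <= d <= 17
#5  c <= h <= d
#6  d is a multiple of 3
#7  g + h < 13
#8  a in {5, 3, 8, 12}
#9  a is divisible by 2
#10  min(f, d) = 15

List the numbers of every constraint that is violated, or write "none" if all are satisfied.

All constraints are satisfied.

#1 g = 2, d = 15; 2 < 15 — holds.
#2 f = 16 is even — holds.
#3 h + g = 10 + 2 = 12 — holds.
#4 d = 15 lies in [14, 17] — holds.
#5 values 4 <= 10 <= 15 — holds.
#6 15 / 3 = 5, so 3 divides 15 — holds.
#7 g + h = 2 + 10 = 12; 12 < 13 — holds.
#8 a = 8 is in {5, 3, 8, 12} — holds.
#9 8 / 2 = 4, so 2 divides 8 — holds.
#10 min(16, 15) = 15 — holds.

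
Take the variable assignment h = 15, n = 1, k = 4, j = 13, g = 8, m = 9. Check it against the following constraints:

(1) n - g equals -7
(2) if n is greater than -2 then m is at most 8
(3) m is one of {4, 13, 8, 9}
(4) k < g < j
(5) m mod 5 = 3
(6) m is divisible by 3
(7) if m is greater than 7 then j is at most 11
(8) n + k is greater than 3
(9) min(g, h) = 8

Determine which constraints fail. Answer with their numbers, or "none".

No — constraints 2, 5, 7 are not satisfied.

(1) n - g = 1 - 8 = -7  yes
(2) n = 1 > -2, so we need m ≤ 8; but m = 9 > 8  no
(3) m = 9 is in {4, 13, 8, 9}  yes
(4) values 4 < 8 < 13  yes
(5) 9 mod 5 = 4, not 3  no
(6) 9 / 3 = 3, so 3 divides 9  yes
(7) m = 9 > 7, so we need j ≤ 11; but j = 13 > 11  no
(8) n + k = 1 + 4 = 5; 5 > 3  yes
(9) min(8, 15) = 8  yes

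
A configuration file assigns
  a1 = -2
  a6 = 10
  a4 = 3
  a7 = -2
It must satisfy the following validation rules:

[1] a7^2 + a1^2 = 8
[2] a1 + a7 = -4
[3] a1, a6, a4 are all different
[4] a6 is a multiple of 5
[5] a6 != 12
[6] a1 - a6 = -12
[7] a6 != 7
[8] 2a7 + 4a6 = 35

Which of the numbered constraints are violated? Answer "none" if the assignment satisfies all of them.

No — constraint 8 is not satisfied.

[1] a7^2 + a1^2 = (-2)^2 + (-2)^2 = 4 + 4 = 8  yes
[2] a1 + a7 = -2 + (-2) = -4  yes
[3] values -2, 10, 3 are pairwise distinct  yes
[4] 10 / 5 = 2, so 5 divides 10  yes
[5] a6 = 10, and 10 ≠ 12  yes
[6] a1 - a6 = -2 - 10 = -12  yes
[7] a6 = 10, and 10 ≠ 7  yes
[8] 2a7 + 4a6 = 2(-2) + 4(10) = 36, not 35  no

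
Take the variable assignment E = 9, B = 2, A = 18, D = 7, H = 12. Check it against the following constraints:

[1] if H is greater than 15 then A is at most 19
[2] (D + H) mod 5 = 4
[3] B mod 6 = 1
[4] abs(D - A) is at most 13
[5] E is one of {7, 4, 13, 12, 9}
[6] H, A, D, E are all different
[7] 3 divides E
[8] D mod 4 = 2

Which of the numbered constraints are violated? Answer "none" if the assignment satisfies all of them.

[1] H = 12, not > 15; antecedent false, conditional vacuously true — OK.
[2] D + H = 19; 19 mod 5 = 4 — OK.
[3] 2 mod 6 = 2, not 1 — violated.
[4] abs(7 - 18) = 11; 11 ≤ 13 — OK.
[5] E = 9 is in {7, 4, 13, 12, 9} — OK.
[6] values 12, 18, 7, 9 are pairwise distinct — OK.
[7] 9 / 3 = 3, so 3 divides 9 — OK.
[8] 7 mod 4 = 3, not 2 — violated.

Violated: 3, 8.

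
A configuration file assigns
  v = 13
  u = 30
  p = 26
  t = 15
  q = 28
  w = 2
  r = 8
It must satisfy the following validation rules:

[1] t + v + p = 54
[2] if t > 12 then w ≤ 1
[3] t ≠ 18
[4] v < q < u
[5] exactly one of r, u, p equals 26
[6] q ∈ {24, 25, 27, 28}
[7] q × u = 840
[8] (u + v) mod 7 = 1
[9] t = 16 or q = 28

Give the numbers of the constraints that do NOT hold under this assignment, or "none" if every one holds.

[1] t + v + p = 15 + 13 + 26 = 54 — holds.
[2] t = 15 > 12, so we need w ≤ 1; but w = 2 > 1 — does not hold.
[3] t = 15, and 15 ≠ 18 — holds.
[4] values 13 < 28 < 30 — holds.
[5] r=8, u=30, p=26; 1 of them equals 26 — holds.
[6] q = 28 is in {24, 25, 27, 28} — holds.
[7] q × u = 28 × 30 = 840 — holds.
[8] u + v = 43; 43 mod 7 = 1 — holds.
[9] t = 15 ≠ 16, but q = 28 = 28 (second disjunct) — holds.

Constraint 2 does not hold.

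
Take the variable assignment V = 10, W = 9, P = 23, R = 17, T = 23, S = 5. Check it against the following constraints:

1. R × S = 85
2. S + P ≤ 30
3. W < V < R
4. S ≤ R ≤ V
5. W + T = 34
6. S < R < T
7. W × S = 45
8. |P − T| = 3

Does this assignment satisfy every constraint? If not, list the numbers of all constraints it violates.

1. R × S = 17 × 5 = 85 — satisfied.
2. S + P = 5 + 23 = 28; 28 ≤ 30 — satisfied.
3. values 9 < 10 < 17 — satisfied.
4. values 5, 17, 10; R = 17 is not ≤ V = 10 — violated.
5. W + T = 9 + 23 = 32, not 34 — violated.
6. values 5 < 17 < 23 — satisfied.
7. W × S = 9 × 5 = 45 — satisfied.
8. |23 − 23| = 0, not 3 — violated.

No — constraints 4, 5, and 8 are not satisfied.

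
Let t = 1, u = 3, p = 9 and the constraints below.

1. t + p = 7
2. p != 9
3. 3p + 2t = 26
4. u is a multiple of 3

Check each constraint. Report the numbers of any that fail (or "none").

Violated: 1, 2, 3.

1. t + p = 1 + 9 = 10, not 7  no
2. p = 9, but 9 is required to differ  no
3. 3p + 2t = 3(9) + 2(1) = 29, not 26  no
4. 3 / 3 = 1, so 3 divides 3  yes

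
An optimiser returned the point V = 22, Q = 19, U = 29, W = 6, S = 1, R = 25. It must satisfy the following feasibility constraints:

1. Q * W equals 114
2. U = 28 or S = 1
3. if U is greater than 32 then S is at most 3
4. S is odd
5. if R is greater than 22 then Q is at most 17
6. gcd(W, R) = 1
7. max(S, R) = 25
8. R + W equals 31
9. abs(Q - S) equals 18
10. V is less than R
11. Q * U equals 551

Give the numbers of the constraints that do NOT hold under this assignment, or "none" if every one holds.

1. Q * W = 19 * 6 = 114 — holds.
2. U = 29 ≠ 28, but S = 1 = 1 (second disjunct) — holds.
3. U = 29, not > 32; antecedent false, conditional vacuously true — holds.
4. S = 1 is odd — holds.
5. R = 25 > 22, so we need Q ≤ 17; but Q = 19 > 17 — does not hold.
6. gcd(6, 25) = 1 — holds.
7. max(1, 25) = 25 — holds.
8. R + W = 25 + 6 = 31 — holds.
9. abs(19 - 1) = 18 — holds.
10. V = 22, R = 25; 22 < 25 — holds.
11. Q * U = 19 * 29 = 551 — holds.

No — constraint 5 is not satisfied.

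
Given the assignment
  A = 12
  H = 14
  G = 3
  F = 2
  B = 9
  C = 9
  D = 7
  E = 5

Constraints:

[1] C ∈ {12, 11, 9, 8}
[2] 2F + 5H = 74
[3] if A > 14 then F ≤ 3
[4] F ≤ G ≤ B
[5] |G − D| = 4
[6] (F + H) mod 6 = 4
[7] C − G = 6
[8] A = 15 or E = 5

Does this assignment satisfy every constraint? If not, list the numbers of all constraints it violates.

[1] C = 9 is in {12, 11, 9, 8} — holds.
[2] 2F + 5H = 2(2) + 5(14) = 74 — holds.
[3] A = 12, not > 14; antecedent false, conditional vacuously true — holds.
[4] values 2 ≤ 3 ≤ 9 — holds.
[5] |3 − 7| = 4 — holds.
[6] F + H = 16; 16 mod 6 = 4 — holds.
[7] C − G = 9 − 3 = 6 — holds.
[8] A = 12 ≠ 15, but E = 5 = 5 (second disjunct) — holds.

None — every constraint holds.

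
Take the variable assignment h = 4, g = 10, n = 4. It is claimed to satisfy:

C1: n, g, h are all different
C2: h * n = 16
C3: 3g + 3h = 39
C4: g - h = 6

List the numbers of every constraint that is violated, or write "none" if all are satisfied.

No — constraints 1 and 3 are not satisfied.

C1: n = h = 4, not all different — violated.
C2: h * n = 4 * 4 = 16 — satisfied.
C3: 3g + 3h = 3(10) + 3(4) = 42, not 39 — violated.
C4: g - h = 10 - 4 = 6 — satisfied.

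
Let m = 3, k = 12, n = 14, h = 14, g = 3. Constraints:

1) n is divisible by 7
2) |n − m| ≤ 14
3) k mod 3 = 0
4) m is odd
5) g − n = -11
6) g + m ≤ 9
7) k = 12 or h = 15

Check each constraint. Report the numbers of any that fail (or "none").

The assignment satisfies every constraint.

1) 14 / 7 = 2, so 7 divides 14 — OK.
2) |14 − 3| = 11; 11 ≤ 14 — OK.
3) 12 mod 3 = 0 — OK.
4) m = 3 is odd — OK.
5) g − n = 3 − 14 = -11 — OK.
6) g + m = 3 + 3 = 6; 6 ≤ 9 — OK.
7) k = 12 = 12 (first disjunct) — OK.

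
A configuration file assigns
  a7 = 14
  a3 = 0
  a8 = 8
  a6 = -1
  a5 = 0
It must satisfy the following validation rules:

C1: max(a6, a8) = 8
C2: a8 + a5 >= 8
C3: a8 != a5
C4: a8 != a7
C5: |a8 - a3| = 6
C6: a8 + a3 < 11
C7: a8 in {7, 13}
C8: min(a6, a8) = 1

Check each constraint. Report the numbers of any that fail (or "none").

Violated: 5, 7, and 8.

C1: max(-1, 8) = 8 — holds.
C2: a8 + a5 = 8 + 0 = 8; 8 ≥ 8 — holds.
C3: a8 = 8, a5 = 0; distinct — holds.
C4: a8 = 8, a7 = 14; distinct — holds.
C5: |8 - 0| = 8, not 6 — fails.
C6: a8 + a3 = 8 + 0 = 8; 8 < 11 — holds.
C7: a8 = 8 is not in {7, 13} — fails.
C8: min(-1, 8) = -1, not 1 — fails.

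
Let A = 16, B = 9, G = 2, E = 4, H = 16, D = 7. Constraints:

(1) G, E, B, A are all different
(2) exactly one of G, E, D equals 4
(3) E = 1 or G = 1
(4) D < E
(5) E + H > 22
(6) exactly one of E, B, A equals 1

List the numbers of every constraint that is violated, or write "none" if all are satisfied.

(1) values 2, 4, 9, 16 are pairwise distinct  ✔
(2) G=2, E=4, D=7; 1 of them equals 4  ✔
(3) E = 4 ≠ 1 and G = 2 ≠ 1; both disjuncts false  ✘
(4) D = 7, E = 4; 7 ≥ 4 (want <)  ✘
(5) E + H = 4 + 16 = 20; 20 ≤ 22, bound 22 not met  ✘
(6) E=4, B=9, A=16; 0 of them equal 1, not exactly one  ✘

No — constraints 3, 4, 5, 6 are not satisfied.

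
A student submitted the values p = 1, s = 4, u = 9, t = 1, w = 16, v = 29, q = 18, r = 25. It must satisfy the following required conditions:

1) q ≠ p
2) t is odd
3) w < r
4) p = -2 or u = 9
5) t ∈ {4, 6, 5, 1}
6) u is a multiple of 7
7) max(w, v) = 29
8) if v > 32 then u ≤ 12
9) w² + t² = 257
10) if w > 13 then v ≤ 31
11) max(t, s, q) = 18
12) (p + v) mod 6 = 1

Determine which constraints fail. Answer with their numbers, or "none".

1) q = 18, p = 1; distinct — holds.
2) t = 1 is odd — holds.
3) w = 16, r = 25; 16 < 25 — holds.
4) p = 1 ≠ -2, but u = 9 = 9 (second disjunct) — holds.
5) t = 1 is in {4, 6, 5, 1} — holds.
6) 9 = 7×1 + 2, so 7 does not divide 9 — fails.
7) max(16, 29) = 29 — holds.
8) v = 29, not > 32; antecedent false, conditional vacuously true — holds.
9) w² + t² = 16² + 1² = 256 + 1 = 257 — holds.
10) w = 16 > 13, so we need v ≤ 31; v = 29 ≤ 31 — holds.
11) max(1, 4, 18) = 18 — holds.
12) p + v = 30; 30 mod 6 = 0, not 1 — fails.

No — constraints 6 and 12 are not satisfied.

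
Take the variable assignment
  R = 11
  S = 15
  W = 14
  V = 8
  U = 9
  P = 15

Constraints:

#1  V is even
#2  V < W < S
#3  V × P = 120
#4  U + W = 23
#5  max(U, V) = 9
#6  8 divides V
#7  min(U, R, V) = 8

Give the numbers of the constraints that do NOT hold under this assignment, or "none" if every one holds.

#1 V = 8 is even — OK.
#2 values 8 < 14 < 15 — OK.
#3 V × P = 8 × 15 = 120 — OK.
#4 U + W = 9 + 14 = 23 — OK.
#5 max(9, 8) = 9 — OK.
#6 8 / 8 = 1, so 8 divides 8 — OK.
#7 min(9, 11, 8) = 8 — OK.

All constraints are satisfied.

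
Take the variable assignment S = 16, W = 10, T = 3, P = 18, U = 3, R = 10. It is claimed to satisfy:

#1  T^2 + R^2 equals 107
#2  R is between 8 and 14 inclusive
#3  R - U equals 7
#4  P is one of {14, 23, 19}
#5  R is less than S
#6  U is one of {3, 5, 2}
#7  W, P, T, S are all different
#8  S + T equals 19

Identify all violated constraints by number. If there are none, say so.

Violated: 1 and 4.

#1 T^2 + R^2 = 3^2 + 10^2 = 9 + 100 = 109, not 107  fails
#2 R = 10 lies in [8, 14]  holds
#3 R - U = 10 - 3 = 7  holds
#4 P = 18 is not in {14, 23, 19}  fails
#5 R = 10, S = 16; 10 < 16  holds
#6 U = 3 is in {3, 5, 2}  holds
#7 values 10, 18, 3, 16 are pairwise distinct  holds
#8 S + T = 16 + 3 = 19  holds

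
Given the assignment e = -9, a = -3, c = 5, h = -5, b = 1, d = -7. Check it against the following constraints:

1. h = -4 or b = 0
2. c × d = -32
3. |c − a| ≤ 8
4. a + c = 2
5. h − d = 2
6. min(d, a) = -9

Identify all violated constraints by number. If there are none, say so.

1. h = -5 ≠ -4 and b = 1 ≠ 0; both disjuncts false — violated.
2. c × d = 5 × (-7) = -35, not -32 — violated.
3. |5 − (-3)| = 8; 8 ≤ 8 — OK.
4. a + c = -3 + 5 = 2 — OK.
5. h − d = -5 − (-7) = 2 — OK.
6. min(-7, -3) = -7, not -9 — violated.

Constraints 1, 2, 6 do not hold.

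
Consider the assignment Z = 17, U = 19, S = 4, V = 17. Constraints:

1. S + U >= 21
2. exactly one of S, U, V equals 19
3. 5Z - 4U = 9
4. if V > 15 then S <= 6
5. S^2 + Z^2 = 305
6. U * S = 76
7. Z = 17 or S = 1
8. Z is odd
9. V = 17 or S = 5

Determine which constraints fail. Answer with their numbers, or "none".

Yes — all constraints hold.

1. S + U = 4 + 19 = 23; 23 ≥ 21  ✓
2. S=4, U=19, V=17; 1 of them equals 19  ✓
3. 5Z - 4U = 5(17) - 4(19) = 9  ✓
4. V = 17 > 15, so we need S ≤ 6; S = 4 ≤ 6  ✓
5. S^2 + Z^2 = 4^2 + 17^2 = 16 + 289 = 305  ✓
6. U * S = 19 * 4 = 76  ✓
7. Z = 17 = 17 (first disjunct)  ✓
8. Z = 17 is odd  ✓
9. V = 17 = 17 (first disjunct)  ✓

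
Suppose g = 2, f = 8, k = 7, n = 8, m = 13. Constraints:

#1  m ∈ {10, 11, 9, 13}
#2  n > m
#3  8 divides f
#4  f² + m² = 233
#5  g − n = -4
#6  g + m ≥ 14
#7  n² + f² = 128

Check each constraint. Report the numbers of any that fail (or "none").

#1 m = 13 is in {10, 11, 9, 13} — holds.
#2 n = 8, m = 13; 8 ≤ 13 (want >) — does not hold.
#3 8 / 8 = 1, so 8 divides 8 — holds.
#4 f² + m² = 8² + 13² = 64 + 169 = 233 — holds.
#5 g − n = 2 − 8 = -6, not -4 — does not hold.
#6 g + m = 2 + 13 = 15; 15 ≥ 14 — holds.
#7 n² + f² = 8² + 8² = 64 + 64 = 128 — holds.

Constraints 2 and 5 do not hold.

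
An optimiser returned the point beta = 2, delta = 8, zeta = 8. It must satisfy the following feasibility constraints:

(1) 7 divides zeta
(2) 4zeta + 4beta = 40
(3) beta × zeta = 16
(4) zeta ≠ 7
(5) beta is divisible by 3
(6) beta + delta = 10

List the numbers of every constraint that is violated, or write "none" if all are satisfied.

Constraints 1, 5 do not hold.

(1) 8 = 7×1 + 1, so 7 does not divide 8 — violated.
(2) 4zeta + 4beta = 4(8) + 4(2) = 40 — satisfied.
(3) beta × zeta = 2 × 8 = 16 — satisfied.
(4) zeta = 8, and 8 ≠ 7 — satisfied.
(5) 2 = 3×0 + 2, so 3 does not divide 2 — violated.
(6) beta + delta = 2 + 8 = 10 — satisfied.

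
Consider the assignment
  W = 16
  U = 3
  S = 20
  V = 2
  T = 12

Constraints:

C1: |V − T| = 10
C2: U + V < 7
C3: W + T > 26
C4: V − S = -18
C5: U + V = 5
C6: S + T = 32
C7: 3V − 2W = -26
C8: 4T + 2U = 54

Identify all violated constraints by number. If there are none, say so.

No violations.

C1: |2 − 12| = 10 — satisfied.
C2: U + V = 3 + 2 = 5; 5 < 7 — satisfied.
C3: W + T = 16 + 12 = 28; 28 > 26 — satisfied.
C4: V − S = 2 − 20 = -18 — satisfied.
C5: U + V = 3 + 2 = 5 — satisfied.
C6: S + T = 20 + 12 = 32 — satisfied.
C7: 3V − 2W = 3(2) − 2(16) = -26 — satisfied.
C8: 4T + 2U = 4(12) + 2(3) = 54 — satisfied.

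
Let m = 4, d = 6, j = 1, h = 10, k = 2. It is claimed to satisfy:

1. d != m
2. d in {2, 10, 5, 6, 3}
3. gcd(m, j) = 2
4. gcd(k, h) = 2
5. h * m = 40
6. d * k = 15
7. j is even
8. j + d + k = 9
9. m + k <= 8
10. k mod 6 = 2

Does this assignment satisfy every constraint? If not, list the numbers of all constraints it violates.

1. d = 6, m = 4; distinct  holds
2. d = 6 is in {2, 10, 5, 6, 3}  holds
3. gcd(4, 1) = 1, not 2  fails
4. gcd(2, 10) = 2  holds
5. h * m = 10 * 4 = 40  holds
6. d * k = 6 * 2 = 12, not 15  fails
7. j = 1 is odd  fails
8. j + d + k = 1 + 6 + 2 = 9  holds
9. m + k = 4 + 2 = 6; 6 ≤ 8  holds
10. 2 mod 6 = 2  holds

No — constraints 3, 6, 7 are not satisfied.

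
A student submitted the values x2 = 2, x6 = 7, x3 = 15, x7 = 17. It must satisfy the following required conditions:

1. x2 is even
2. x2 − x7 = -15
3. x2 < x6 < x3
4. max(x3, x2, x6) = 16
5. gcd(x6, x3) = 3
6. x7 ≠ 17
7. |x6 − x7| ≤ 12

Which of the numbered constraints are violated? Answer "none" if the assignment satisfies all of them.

The assignment fails constraints 4, 5, 6.

1. x2 = 2 is even — satisfied.
2. x2 − x7 = 2 − 17 = -15 — satisfied.
3. values 2 < 7 < 15 — satisfied.
4. max(15, 2, 7) = 15, not 16 — violated.
5. gcd(7, 15) = 1, not 3 — violated.
6. x7 = 17, but 17 is required to differ — violated.
7. |7 − 17| = 10; 10 ≤ 12 — satisfied.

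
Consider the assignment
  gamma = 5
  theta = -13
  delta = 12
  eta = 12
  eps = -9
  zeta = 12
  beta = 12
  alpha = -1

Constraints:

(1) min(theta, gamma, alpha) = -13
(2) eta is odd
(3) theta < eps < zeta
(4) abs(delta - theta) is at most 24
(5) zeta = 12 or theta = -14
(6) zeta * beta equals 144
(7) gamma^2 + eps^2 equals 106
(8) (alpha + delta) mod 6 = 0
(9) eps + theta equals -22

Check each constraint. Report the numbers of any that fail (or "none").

Constraints 2, 4, 8 are violated.

(1) min(-13, 5, -1) = -13 — holds.
(2) eta = 12 is even — does not hold.
(3) values -13 < -9 < 12 — holds.
(4) abs(12 - (-13)) = 25; 25 > 24, exceeds bound 24 — does not hold.
(5) zeta = 12 = 12 (first disjunct) — holds.
(6) zeta * beta = 12 * 12 = 144 — holds.
(7) gamma^2 + eps^2 = 5^2 + (-9)^2 = 25 + 81 = 106 — holds.
(8) alpha + delta = 11; 11 mod 6 = 5, not 0 — does not hold.
(9) eps + theta = -9 + (-13) = -22 — holds.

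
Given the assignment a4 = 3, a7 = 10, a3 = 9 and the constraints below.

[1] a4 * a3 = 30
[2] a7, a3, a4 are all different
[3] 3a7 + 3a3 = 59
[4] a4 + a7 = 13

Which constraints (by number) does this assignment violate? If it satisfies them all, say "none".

[1] a4 * a3 = 3 * 9 = 27, not 30  false
[2] values 10, 9, 3 are pairwise distinct  true
[3] 3a7 + 3a3 = 3(10) + 3(9) = 57, not 59  false
[4] a4 + a7 = 3 + 10 = 13  true

Violated: 1 and 3.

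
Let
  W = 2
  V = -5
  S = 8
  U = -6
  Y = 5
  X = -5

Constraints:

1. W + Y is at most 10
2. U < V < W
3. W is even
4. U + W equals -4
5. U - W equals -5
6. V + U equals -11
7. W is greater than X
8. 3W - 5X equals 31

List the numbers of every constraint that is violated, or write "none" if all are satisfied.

1. W + Y = 2 + 5 = 7; 7 ≤ 10  OK
2. values -6 < -5 < 2  OK
3. W = 2 is even  OK
4. U + W = -6 + 2 = -4  OK
5. U - W = -6 - 2 = -8, not -5  FAIL
6. V + U = -5 + (-6) = -11  OK
7. W = 2, X = -5; 2 > -5  OK
8. 3W - 5X = 3(2) - 5(-5) = 31  OK

The assignment fails constraint 5.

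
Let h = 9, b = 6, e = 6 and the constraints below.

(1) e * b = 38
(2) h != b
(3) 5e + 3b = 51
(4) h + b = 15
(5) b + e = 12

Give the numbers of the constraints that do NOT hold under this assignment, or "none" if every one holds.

(1) e * b = 6 * 6 = 36, not 38 — fails.
(2) h = 9, b = 6; distinct — holds.
(3) 5e + 3b = 5(6) + 3(6) = 48, not 51 — fails.
(4) h + b = 9 + 6 = 15 — holds.
(5) b + e = 6 + 6 = 12 — holds.

Constraints 1 and 3 are violated.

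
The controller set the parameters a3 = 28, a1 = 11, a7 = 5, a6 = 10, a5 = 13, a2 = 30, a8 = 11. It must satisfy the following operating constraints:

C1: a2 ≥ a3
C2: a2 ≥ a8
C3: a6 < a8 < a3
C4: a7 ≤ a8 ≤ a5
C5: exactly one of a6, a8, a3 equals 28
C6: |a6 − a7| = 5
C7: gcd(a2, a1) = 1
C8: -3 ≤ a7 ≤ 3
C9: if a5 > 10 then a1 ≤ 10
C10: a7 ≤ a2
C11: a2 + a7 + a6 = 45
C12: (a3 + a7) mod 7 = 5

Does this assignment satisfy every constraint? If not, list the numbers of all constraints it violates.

C1: a2 = 30, a3 = 28; 30 ≥ 28 — holds.
C2: a2 = 30, a8 = 11; 30 ≥ 11 — holds.
C3: values 10 < 11 < 28 — holds.
C4: values 5 ≤ 11 ≤ 13 — holds.
C5: a6=10, a8=11, a3=28; 1 of them equals 28 — holds.
C6: |10 − 5| = 5 — holds.
C7: gcd(30, 11) = 1 — holds.
C8: a7 = 5 is outside [-3, 3] — fails.
C9: a5 = 13 > 10, so we need a1 ≤ 10; but a1 = 11 > 10 — fails.
C10: a7 = 5, a2 = 30; 5 ≤ 30 — holds.
C11: a2 + a7 + a6 = 30 + 5 + 10 = 45 — holds.
C12: a3 + a7 = 33; 33 mod 7 = 5 — holds.

The assignment fails constraints 8 and 9.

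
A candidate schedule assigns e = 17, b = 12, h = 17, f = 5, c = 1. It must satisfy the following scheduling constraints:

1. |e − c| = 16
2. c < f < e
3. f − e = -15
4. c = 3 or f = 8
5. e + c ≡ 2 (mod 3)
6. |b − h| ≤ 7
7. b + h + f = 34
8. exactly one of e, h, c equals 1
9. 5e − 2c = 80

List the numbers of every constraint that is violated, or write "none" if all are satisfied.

No — constraints 3, 4, 5, and 9 are not satisfied.

1. |17 − 1| = 16 — holds.
2. values 1 < 5 < 17 — holds.
3. f − e = 5 − 17 = -12, not -15 — does not hold.
4. c = 1 ≠ 3 and f = 5 ≠ 8; both disjuncts false — does not hold.
5. e + c = 18; 18 mod 3 = 0, not 2 — does not hold.
6. |12 − 17| = 5; 5 ≤ 7 — holds.
7. b + h + f = 12 + 17 + 5 = 34 — holds.
8. e=17, h=17, c=1; 1 of them equals 1 — holds.
9. 5e − 2c = 5(17) − 2(1) = 83, not 80 — does not hold.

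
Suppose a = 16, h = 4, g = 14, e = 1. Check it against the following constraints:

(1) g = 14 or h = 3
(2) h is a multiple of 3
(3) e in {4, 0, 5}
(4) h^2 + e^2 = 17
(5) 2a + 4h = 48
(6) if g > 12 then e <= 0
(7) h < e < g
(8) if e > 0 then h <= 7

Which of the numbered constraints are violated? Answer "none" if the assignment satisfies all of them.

(1) g = 14 = 14 (first disjunct)  OK
(2) 4 = 3*1 + 1, so 3 does not divide 4  FAIL
(3) e = 1 is not in {4, 0, 5}  FAIL
(4) h^2 + e^2 = 4^2 + 1^2 = 16 + 1 = 17  OK
(5) 2a + 4h = 2(16) + 4(4) = 48  OK
(6) g = 14 > 12, so we need e ≤ 0; but e = 1 > 0  FAIL
(7) values 4, 1, 14; h = 4 is not < e = 1  FAIL
(8) e = 1 > 0, so we need h ≤ 7; h = 4 ≤ 7  OK

The assignment fails constraints 2, 3, 6, and 7.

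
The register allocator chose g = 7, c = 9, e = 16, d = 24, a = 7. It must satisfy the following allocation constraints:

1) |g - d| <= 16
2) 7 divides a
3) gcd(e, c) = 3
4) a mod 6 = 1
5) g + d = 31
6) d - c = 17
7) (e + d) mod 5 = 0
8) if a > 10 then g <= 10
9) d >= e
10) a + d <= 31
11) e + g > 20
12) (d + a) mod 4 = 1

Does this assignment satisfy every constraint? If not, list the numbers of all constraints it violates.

1) |7 - 24| = 17; 17 > 16, exceeds bound 16 — violated.
2) 7 / 7 = 1, so 7 divides 7 — satisfied.
3) gcd(16, 9) = 1, not 3 — violated.
4) 7 mod 6 = 1 — satisfied.
5) g + d = 7 + 24 = 31 — satisfied.
6) d - c = 24 - 9 = 15, not 17 — violated.
7) e + d = 40; 40 mod 5 = 0 — satisfied.
8) a = 7, not > 10; antecedent false, conditional vacuously true — satisfied.
9) d = 24, e = 16; 24 ≥ 16 — satisfied.
10) a + d = 7 + 24 = 31; 31 ≤ 31 — satisfied.
11) e + g = 16 + 7 = 23; 23 > 20 — satisfied.
12) d + a = 31; 31 mod 4 = 3, not 1 — violated.

Violated: 1, 3, 6, and 12.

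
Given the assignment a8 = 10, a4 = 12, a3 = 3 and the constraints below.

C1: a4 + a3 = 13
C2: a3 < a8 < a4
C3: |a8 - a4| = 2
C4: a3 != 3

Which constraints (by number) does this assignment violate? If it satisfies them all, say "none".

Constraints 1 and 4 do not hold.

C1: a4 + a3 = 12 + 3 = 15, not 13 — violated.
C2: values 3 < 10 < 12 — satisfied.
C3: |10 - 12| = 2 — satisfied.
C4: a3 = 3, but 3 is required to differ — violated.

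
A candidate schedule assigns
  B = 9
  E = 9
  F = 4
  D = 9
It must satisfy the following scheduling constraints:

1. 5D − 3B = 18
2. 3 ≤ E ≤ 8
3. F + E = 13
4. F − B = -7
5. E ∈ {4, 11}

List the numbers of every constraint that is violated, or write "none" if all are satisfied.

The assignment fails constraints 2, 4, and 5.

1. 5D − 3B = 5(9) − 3(9) = 18  ✔
2. E = 9 is outside [3, 8]  ✘
3. F + E = 4 + 9 = 13  ✔
4. F − B = 4 − 9 = -5, not -7  ✘
5. E = 9 is not in {4, 11}  ✘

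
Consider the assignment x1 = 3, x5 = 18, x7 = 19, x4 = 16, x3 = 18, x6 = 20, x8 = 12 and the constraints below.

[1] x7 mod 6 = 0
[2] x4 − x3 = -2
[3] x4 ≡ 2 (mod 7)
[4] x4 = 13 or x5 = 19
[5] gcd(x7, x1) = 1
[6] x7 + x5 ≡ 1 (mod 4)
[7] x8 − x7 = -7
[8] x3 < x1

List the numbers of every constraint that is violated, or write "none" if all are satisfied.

[1] 19 mod 6 = 1, not 0 — violated.
[2] x4 − x3 = 16 − 18 = -2 — satisfied.
[3] 16 mod 7 = 2 — satisfied.
[4] x4 = 16 ≠ 13 and x5 = 18 ≠ 19; both disjuncts false — violated.
[5] gcd(19, 3) = 1 — satisfied.
[6] x7 + x5 = 37; 37 mod 4 = 1 — satisfied.
[7] x8 − x7 = 12 − 19 = -7 — satisfied.
[8] x3 = 18, x1 = 3; 18 ≥ 3 (want <) — violated.

Constraints 1, 4, and 8 do not hold.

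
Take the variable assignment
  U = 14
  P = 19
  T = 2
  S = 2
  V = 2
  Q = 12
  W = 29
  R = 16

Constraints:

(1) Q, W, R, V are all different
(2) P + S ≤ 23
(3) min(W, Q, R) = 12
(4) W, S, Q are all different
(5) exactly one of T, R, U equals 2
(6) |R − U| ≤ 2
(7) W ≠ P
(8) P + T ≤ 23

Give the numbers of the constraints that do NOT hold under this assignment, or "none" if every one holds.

(1) values 12, 29, 16, 2 are pairwise distinct  holds
(2) P + S = 19 + 2 = 21; 21 ≤ 23  holds
(3) min(29, 12, 16) = 12  holds
(4) values 29, 2, 12 are pairwise distinct  holds
(5) T=2, R=16, U=14; 1 of them equals 2  holds
(6) |16 − 14| = 2; 2 ≤ 2  holds
(7) W = 29, P = 19; distinct  holds
(8) P + T = 19 + 2 = 21; 21 ≤ 23  holds

All constraints are satisfied.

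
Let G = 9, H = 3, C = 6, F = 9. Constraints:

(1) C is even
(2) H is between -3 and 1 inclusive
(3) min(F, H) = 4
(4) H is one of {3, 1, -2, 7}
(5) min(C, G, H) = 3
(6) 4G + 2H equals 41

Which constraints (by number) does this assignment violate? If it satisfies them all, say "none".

(1) C = 6 is even  yes
(2) H = 3 is outside [-3, 1]  no
(3) min(9, 3) = 3, not 4  no
(4) H = 3 is in {3, 1, -2, 7}  yes
(5) min(6, 9, 3) = 3  yes
(6) 4G + 2H = 4(9) + 2(3) = 42, not 41  no

Constraints 2, 3, and 6 do not hold.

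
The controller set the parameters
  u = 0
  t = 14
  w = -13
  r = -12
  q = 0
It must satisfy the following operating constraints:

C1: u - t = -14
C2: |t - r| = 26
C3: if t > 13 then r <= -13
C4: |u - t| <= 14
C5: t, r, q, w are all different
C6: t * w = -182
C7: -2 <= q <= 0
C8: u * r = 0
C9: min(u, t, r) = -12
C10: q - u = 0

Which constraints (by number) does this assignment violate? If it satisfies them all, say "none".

C1: u - t = 0 - 14 = -14 — OK.
C2: |14 - (-12)| = 26 — OK.
C3: t = 14 > 13, so we need r ≤ -13; but r = -12 > -13 — violated.
C4: |0 - 14| = 14; 14 ≤ 14 — OK.
C5: values 14, -12, 0, -13 are pairwise distinct — OK.
C6: t * w = 14 * (-13) = -182 — OK.
C7: q = 0 lies in [-2, 0] — OK.
C8: u * r = 0 * (-12) = 0 — OK.
C9: min(0, 14, -12) = -12 — OK.
C10: q - u = 0 - 0 = 0 — OK.

Constraint 3 does not hold.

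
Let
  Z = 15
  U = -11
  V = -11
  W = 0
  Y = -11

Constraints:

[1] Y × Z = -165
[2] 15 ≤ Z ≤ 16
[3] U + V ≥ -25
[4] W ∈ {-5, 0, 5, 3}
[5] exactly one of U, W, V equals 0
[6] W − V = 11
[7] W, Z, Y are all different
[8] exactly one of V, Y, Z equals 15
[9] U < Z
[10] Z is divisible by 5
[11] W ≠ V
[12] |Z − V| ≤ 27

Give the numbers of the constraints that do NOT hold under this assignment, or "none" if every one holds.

[1] Y × Z = -11 × 15 = -165 — holds.
[2] Z = 15 lies in [15, 16] — holds.
[3] U + V = -11 + (-11) = -22; -22 ≥ -25 — holds.
[4] W = 0 is in {-5, 0, 5, 3} — holds.
[5] U=-11, W=0, V=-11; 1 of them equals 0 — holds.
[6] W − V = 0 − (-11) = 11 — holds.
[7] values 0, 15, -11 are pairwise distinct — holds.
[8] V=-11, Y=-11, Z=15; 1 of them equals 15 — holds.
[9] U = -11, Z = 15; -11 < 15 — holds.
[10] 15 / 5 = 3, so 5 divides 15 — holds.
[11] W = 0, V = -11; distinct — holds.
[12] |15 − (-11)| = 26; 26 ≤ 27 — holds.

No violations.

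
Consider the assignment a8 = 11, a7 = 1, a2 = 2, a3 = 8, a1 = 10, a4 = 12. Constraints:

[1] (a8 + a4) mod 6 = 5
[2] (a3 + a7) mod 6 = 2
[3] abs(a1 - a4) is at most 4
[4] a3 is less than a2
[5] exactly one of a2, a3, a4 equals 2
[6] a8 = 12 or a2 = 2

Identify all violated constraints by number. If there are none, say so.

[1] a8 + a4 = 23; 23 mod 6 = 5 — satisfied.
[2] a3 + a7 = 9; 9 mod 6 = 3, not 2 — violated.
[3] abs(10 - 12) = 2; 2 ≤ 4 — satisfied.
[4] a3 = 8, a2 = 2; 8 ≥ 2 (want <) — violated.
[5] a2=2, a3=8, a4=12; 1 of them equals 2 — satisfied.
[6] a8 = 11 ≠ 12, but a2 = 2 = 2 (second disjunct) — satisfied.

No — constraints 2, 4 are not satisfied.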